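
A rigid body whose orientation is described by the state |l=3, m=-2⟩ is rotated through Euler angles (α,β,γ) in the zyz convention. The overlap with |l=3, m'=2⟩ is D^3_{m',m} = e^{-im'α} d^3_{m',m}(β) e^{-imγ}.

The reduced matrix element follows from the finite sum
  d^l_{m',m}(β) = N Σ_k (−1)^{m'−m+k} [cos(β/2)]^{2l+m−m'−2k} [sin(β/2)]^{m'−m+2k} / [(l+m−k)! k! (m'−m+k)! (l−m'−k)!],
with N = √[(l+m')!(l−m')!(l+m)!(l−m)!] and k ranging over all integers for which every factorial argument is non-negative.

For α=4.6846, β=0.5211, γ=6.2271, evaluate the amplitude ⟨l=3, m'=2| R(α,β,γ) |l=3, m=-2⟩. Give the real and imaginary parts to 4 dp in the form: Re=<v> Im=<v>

Re=-0.0202 Im=0.0011

D^3_{2,-2}(4.6846,0.5211,6.2271) = e^{-i·2·4.6846}·d^3_{2,-2}(0.5211)·e^{-i·-2·6.2271}. Compute d first:
Half-angle: c=0.966248, s=0.257612. N=√(120·1·1·120)=120.000000
k: max(0,(-2)−(2))=0 … min(3+(-2),3−(2))=1
  k=0: (−1)^4·120.0000/(24)·0.9662^2·0.2576^4 = +0.020559
  k=1: (−1)^5·120.0000/(120)·0.9662^0·0.2576^6 = -0.000292
d^3_{2,-2}(0.5211) = +0.020559 -0.000292 = +0.020267
Attach z-rotation phases: D = e^{-i(2)(4.6846)}·(+0.020267)·e^{-i(-2)(6.2271)} = -0.020235+0.001146i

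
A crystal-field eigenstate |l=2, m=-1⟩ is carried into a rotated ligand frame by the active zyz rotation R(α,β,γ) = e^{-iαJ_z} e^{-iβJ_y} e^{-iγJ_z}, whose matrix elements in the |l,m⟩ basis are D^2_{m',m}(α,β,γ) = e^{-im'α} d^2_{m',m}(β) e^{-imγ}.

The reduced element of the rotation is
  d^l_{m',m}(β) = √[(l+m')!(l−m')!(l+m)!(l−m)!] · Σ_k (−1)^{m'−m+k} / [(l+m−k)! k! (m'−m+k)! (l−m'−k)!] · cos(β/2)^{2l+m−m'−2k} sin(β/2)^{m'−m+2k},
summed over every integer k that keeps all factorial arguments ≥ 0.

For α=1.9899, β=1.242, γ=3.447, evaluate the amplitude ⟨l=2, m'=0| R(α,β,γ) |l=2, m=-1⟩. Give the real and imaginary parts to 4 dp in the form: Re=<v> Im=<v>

D^2_{0,-1}(1.9899,1.2420,3.4470) = e^{-i·0·1.9899}·d^2_{0,-1}(1.2420)·e^{-i·-1·3.4470}. Compute d first:
c=cos(1.242000/2)=0.813297, s=sin(1.242000/2)=0.581849; N=√[2·2·1·6]=4.898979
k∈{0,1} keeps every argument non-negative
  k=0: (−1)^1·4.8990/(2)·0.8133^3·0.5818^1 = -0.766714
  k=1: (−1)^2·4.8990/(2)·0.8133^1·0.5818^3 = +0.392424
d^2_{0,-1}(1.2420) = -0.766714 +0.392424 = -0.374290
Attach z-rotation phases: D = e^{-i(0)(1.9899)}·(-0.374290)·e^{-i(-1)(3.4470)} = +0.356970+0.112542i

Re=0.3570 Im=0.1125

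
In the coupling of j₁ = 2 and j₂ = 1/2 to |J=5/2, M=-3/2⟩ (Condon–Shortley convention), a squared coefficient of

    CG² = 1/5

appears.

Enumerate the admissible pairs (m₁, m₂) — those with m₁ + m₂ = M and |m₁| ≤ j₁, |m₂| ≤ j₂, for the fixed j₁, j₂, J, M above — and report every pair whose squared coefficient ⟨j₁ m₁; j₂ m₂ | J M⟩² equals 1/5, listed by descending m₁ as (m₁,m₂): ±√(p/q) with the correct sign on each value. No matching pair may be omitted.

(-2,1/2): +√(1/5)

Admissible pairs with m₁+m₂ = M = -3/2: (-2,1/2), (-1,-1/2)
  (m₁,m₂)=(-1,-1/2): CG² = 4/5, CG = +√(4/5)
  (m₁,m₂)=(-2,1/2): CG² = 1/5, CG = +√(1/5)   ← matches the target
Pairs with CG² = 1/5: (-2,1/2): +√(1/5)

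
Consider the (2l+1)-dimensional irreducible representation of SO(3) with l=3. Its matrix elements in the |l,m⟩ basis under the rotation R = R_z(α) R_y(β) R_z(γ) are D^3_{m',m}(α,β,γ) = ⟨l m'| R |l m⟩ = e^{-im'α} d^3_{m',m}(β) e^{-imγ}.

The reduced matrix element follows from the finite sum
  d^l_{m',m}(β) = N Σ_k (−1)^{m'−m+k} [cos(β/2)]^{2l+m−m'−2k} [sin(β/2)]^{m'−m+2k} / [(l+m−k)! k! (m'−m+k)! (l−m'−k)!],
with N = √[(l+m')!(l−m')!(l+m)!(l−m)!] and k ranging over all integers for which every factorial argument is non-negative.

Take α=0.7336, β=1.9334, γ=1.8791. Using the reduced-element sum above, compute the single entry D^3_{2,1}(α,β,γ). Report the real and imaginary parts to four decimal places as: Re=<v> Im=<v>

First d^3_{2,1}(β=1.9334), then the phase factors e^{-i(2)α} and e^{-i(1)γ}:
c=cos(1.933400/2)=0.568019, s=sin(1.933400/2)=0.823016; N=√[120·1·24·2]=75.894664
Admissible k: 0..1 (factorial args all ≥0)
  k=0: (−1)^1·75.8947/(24)·0.5680^5·0.8230^1 = -0.153894
  k=1: (−1)^2·75.8947/(12)·0.5680^3·0.8230^3 = +0.646163
d^3_{2,1}(1.9334) = -0.153894 +0.646163 = +0.492269
Attach z-rotation phases: D = e^{-i(2)(0.7336)}·(+0.492269)·e^{-i(1)(1.8791)} = -0.481991+0.100069i

Re=-0.4820 Im=0.1001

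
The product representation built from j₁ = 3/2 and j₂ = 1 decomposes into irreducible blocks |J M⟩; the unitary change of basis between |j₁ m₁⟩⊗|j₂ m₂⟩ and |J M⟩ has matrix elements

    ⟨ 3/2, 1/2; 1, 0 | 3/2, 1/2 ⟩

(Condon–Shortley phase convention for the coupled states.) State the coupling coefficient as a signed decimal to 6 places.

+√(1/15) ≈ +0.258199

√[4·1!2!1!/5! · 2!1!1!1!2!1!] = √(4/15)
  +(−1)^0/∏(0,1,1,1,1,0)! = 1  (running 1)
  +(−1)^1/∏(1,0,0,0,2,1)! = -1/2  (running 1/2)
⟨..|..⟩ = √(4/15)·(1/2) = +0.258199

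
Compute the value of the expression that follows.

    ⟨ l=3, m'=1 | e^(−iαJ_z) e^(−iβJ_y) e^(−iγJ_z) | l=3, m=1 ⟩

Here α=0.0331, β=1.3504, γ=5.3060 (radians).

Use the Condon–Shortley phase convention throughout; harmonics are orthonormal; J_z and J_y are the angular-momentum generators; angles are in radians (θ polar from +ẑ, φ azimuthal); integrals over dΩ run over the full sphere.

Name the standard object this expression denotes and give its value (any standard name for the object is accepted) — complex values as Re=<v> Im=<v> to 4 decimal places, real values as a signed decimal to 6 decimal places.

Wigner D-matrix element, Re=-0.2206 Im=-0.3047

This is a Wigner D-matrix element — the rotation-matrix element ⟨l m'| R(α,β,γ) |l m⟩ in the angular-momentum basis.
Split into d^3_{1,1}(β=1.3504) × two z-phases.
With c≡cos(β/2)=0.780582 and s≡sin(β/2)=0.625053, N=[24·2·24·2]^{1/2}=48.000000
k: max(0,(1)−(1))=0 … min(3+(1),3−(1))=2
  k=0: (−1)^0·48.0000/(48)·0.7806^6·0.6251^0 = +0.226210
  k=1: (−1)^1·48.0000/(6)·0.7806^4·0.6251^2 = -1.160375
  k=2: (−1)^2·48.0000/(8)·0.7806^2·0.6251^4 = +0.558029
d^3_{1,1}(1.3504) = +0.226210 -1.160375 +0.558029 = -0.376136
Attach z-rotation phases: D = e^{-i(1)(0.0331)}·(-0.376136)·e^{-i(1)(5.3060)} = -0.220598-0.304656i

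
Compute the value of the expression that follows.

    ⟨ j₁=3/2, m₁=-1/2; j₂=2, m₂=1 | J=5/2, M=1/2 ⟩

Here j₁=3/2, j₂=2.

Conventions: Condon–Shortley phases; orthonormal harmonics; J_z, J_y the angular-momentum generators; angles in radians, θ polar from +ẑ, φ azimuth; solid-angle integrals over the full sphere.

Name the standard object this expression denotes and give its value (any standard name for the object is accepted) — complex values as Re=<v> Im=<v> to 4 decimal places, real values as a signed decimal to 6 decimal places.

Clebsch–Gordan coefficient, −√(5/14) ≈ -0.597614

This is a Clebsch–Gordan (vector-coupling) coefficient.
triangle: 1!×2!×3!/7! = 12/5040
(j±m)!: 1!×2!×3!×1!×3!×2! = 144
prefactor² = (2J+1)×Δ×N² = 72/35
  k=0: +1/(0!×1!×2!×3!×0!×0!) = 1/12
  k=1: −1/(1!×0!×1!×2!×1!×1!) = -1/2
Σ = -5/12  ⇒  CG² = 72/35×(-5/12)² = 5/14
CG = −√(5/14) = -0.597614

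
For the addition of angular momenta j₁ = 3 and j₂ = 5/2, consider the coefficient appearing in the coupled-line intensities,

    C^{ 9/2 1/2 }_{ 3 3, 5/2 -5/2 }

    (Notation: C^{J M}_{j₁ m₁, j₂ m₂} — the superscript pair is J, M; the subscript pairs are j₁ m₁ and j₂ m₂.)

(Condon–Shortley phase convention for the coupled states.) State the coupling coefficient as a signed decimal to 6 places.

triangle: 1!×5!×4!/11! = 2880/39916800
(j±m)!: 6!×0!×0!×5!×5!×4! = 248832000
prefactor² = (2J+1)×Δ×N² = 13824000/77
  k=0: +1/(0!×1!×0!×0!×5!×4!) = 1/2880
Σ = 1/2880  ⇒  CG² = 13824000/77×(1/2880)² = 5/231
CG = +√(5/231) = +0.147122

+√(5/231) = +0.147122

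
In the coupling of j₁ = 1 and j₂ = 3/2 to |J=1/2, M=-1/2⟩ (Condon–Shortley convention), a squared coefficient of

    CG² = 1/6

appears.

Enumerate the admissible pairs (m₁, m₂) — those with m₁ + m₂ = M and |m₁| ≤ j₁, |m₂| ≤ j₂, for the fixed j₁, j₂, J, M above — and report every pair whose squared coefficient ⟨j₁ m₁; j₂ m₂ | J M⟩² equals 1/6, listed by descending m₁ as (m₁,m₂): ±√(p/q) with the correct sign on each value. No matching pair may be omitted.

(-1,1/2): +√(1/6)

Admissible pairs with m₁+m₂ = M = -1/2: (-1,1/2), (0,-1/2), (1,-3/2)
  (m₁,m₂)=(1,-3/2): CG² = 1/2, CG = +√(1/2)
  (m₁,m₂)=(0,-1/2): CG² = 1/3, CG = −√(1/3)
  (m₁,m₂)=(-1,1/2): CG² = 1/6, CG = +√(1/6)   ← matches the target
Pairs with CG² = 1/6: (-1,1/2): +√(1/6)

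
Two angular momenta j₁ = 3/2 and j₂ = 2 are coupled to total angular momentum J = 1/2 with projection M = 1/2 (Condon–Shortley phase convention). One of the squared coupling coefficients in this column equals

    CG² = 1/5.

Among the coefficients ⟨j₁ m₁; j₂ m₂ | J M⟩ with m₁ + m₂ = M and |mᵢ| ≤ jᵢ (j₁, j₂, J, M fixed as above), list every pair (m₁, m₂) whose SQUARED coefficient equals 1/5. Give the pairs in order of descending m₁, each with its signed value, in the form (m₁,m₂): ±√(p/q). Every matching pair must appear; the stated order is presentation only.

(1/2,0): −√(1/5)

Admissible pairs with m₁+m₂ = M = 1/2: (-3/2,2), (-1/2,1), (1/2,0), (3/2,-1)
  (m₁,m₂)=(3/2,-1): CG² = 1/10, CG = +√(1/10)
  (m₁,m₂)=(1/2,0): CG² = 1/5, CG = −√(1/5)   ← matches the target
  (m₁,m₂)=(-1/2,1): CG² = 3/10, CG = +√(3/10)
  (m₁,m₂)=(-3/2,2): CG² = 2/5, CG = −√(2/5)
Pairs with CG² = 1/5: (1/2,0): −√(1/5)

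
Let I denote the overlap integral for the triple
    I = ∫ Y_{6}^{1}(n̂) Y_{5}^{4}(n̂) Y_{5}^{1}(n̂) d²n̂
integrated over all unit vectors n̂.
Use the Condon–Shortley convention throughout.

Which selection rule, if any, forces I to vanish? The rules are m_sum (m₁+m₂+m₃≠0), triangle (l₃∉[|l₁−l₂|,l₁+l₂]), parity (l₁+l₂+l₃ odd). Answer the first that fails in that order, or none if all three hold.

Σmᵢ = 6  ✗
l₃∈[|l₁−l₂|,l₁+l₂]=[1,11], have l₃=5
Σlᵢ = 16 ⇒ even

m_sum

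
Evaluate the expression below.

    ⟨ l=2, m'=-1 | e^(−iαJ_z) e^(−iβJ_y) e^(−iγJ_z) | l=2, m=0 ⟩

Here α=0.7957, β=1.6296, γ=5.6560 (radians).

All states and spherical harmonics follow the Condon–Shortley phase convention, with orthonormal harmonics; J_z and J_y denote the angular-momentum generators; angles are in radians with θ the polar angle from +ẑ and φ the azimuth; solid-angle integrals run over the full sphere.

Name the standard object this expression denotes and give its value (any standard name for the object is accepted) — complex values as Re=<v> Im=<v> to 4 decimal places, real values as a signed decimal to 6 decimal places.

Wigner D-matrix element, Re=-0.0503 Im=-0.0513

This is a Wigner D-matrix element — the rotation-matrix element ⟨l m'| R(α,β,γ) |l m⟩ in the angular-momentum basis.
D^2_{-1,0}(0.7957,1.6296,5.6560) = e^{-i·-1·0.7957}·d^2_{-1,0}(1.6296)·e^{-i·0·5.6560}. Compute d first:
c=cos(1.629600/2)=0.686014, s=sin(1.629600/2)=0.727588; N=√[1·6·2·2]=4.898979
k∈{1,2} keeps every argument non-negative
  k=1: (−1)^0·4.8990/(2)·0.6860^3·0.7276^1 = +0.575387
  k=2: (−1)^1·4.8990/(2)·0.6860^1·0.7276^3 = -0.647241
d^2_{-1,0}(1.6296) = +0.575387 -0.647241 = -0.071854
D = (+0.699785+0.714354i)·(-0.071854)·(+1.000000+0.000000i) = -0.050282-0.051329i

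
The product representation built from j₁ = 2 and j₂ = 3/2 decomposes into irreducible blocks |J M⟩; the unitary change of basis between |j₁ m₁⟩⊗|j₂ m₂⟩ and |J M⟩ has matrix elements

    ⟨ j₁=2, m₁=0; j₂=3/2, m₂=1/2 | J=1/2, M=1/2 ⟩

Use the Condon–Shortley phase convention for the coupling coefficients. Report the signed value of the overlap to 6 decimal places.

+0.447214  (= +√(1/5))

√[2·3!1!0!/5! · 2!2!2!1!1!0!] = √(4/5)
  +(−1)^2/∏(2,1,0,0,1,0)! = 1/2  (running 1/2)
⟨..|..⟩ = √(4/5)·(1/2) = +0.447214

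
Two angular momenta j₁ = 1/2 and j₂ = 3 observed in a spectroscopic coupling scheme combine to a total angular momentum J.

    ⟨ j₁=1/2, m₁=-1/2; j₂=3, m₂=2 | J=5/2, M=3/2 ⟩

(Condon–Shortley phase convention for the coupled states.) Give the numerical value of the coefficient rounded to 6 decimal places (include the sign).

√[6·1!0!5!/7! · 0!1!5!1!4!1!] = √(2880/7)
  +(−1)^1/∏(1,0,0,4,0,1)! = -1/24  (running -1/24)
⟨..|..⟩ = √(2880/7)·(-1/24) = -0.845154

−√(5/7) = -0.845154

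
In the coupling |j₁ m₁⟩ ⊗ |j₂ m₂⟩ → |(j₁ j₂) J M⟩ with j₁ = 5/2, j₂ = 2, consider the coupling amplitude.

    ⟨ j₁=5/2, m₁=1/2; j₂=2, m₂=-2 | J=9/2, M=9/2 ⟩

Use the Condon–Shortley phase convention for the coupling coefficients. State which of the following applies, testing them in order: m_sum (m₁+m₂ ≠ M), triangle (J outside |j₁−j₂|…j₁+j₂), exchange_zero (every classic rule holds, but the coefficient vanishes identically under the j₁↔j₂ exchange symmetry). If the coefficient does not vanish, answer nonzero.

m_sum

m-sum: m₁+m₂ = 1/2+(-2) = -3/2, M = 9/2  ✗ ⇒ coefficient is 0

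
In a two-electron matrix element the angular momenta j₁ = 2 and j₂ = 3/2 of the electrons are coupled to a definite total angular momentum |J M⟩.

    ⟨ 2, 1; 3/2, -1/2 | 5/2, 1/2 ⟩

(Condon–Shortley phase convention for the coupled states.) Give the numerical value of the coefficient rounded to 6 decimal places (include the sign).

triangle: 1!*3!*2!/7! = 12/5040
(j±m)!: 3!*1!*1!*2!*3!*2! = 144
prefactor² = (2J+1)*Δ*N² = 72/35
  k=0: +1/(0!*1!*1!*1!*2!*1!) = 1/2
  k=1: −1/(1!*0!*0!*0!*3!*2!) = -1/12
Σ = 5/12  ⇒  CG² = 72/35*(5/12)² = 5/14
CG = +√(5/14) = +0.597614

+0.597614  (= +√(5/14))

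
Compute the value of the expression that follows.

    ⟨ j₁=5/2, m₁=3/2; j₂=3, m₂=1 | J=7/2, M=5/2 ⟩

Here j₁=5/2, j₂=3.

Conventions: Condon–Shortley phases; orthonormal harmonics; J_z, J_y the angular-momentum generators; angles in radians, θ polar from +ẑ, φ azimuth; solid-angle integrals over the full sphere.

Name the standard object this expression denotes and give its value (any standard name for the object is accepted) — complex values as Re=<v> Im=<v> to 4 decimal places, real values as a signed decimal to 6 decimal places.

Clebsch–Gordan coefficient, −√(10/63) ≈ -0.398410

This is a Clebsch–Gordan (vector-coupling) coefficient.
triangle: 2!*3!*4!/10! = 288/3628800
(j±m)!: 4!*1!*4!*2!*6!*1! = 829440
prefactor² = (2J+1)*Δ*N² = 18432/35
  k=0: +1/(0!*2!*1!*4!*2!*0!) = 1/96
  k=1: −1/(1!*1!*0!*3!*3!*1!) = -1/36
Σ = -5/288  ⇒  CG² = 18432/35*(-5/288)² = 10/63
CG = −√(10/63) = -0.398410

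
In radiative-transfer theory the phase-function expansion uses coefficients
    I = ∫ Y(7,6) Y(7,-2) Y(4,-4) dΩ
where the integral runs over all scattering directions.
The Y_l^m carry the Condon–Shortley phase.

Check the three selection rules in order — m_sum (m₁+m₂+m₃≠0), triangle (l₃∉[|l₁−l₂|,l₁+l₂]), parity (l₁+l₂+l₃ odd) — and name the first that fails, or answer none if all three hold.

Σmᵢ = 0  ✓
l₃∈[|l₁−l₂|,l₁+l₂]=[0,14], have l₃=4  ✓
Σlᵢ = 18 ⇒ even  ✓

none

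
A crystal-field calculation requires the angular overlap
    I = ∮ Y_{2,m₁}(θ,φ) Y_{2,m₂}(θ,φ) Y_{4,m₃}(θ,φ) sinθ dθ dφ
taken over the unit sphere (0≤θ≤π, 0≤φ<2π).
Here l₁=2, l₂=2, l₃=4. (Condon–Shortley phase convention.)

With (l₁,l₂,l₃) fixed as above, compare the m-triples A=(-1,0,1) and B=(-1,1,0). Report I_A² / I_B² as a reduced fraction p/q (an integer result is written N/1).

15/8

Same 2,2,4: normalisation and zero-m 3j drop out of the ratio.
A: Δ: 0! 4! 4! / 9! → 1/630; sum: t=0:+1/24 = 1/24; 3j²(2 2 4; -1 0 1) = Δ·Π!·Σ² = 1/21  (sign -1)
B: Δ: 0! 4! 4! / 9! → 1/630; sum: t=0:+1/36 = 1/36; 3j²(2 2 4; -1 1 0) = Δ·Π!·Σ² = 8/315  (sign +1)
I_A²/I_B² = (1/21)/(8/315) = 15/8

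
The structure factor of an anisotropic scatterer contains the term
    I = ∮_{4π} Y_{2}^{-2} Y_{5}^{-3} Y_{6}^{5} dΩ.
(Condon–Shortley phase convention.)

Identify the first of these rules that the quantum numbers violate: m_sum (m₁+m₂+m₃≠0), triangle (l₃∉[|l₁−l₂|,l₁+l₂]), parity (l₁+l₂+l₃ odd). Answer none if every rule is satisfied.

Σmᵢ = 0  ✓
l₃∈[|l₁−l₂|,l₁+l₂]=[3,7], have l₃=6  ✓
Σlᵢ = 13 ⇒ odd  ✗

parity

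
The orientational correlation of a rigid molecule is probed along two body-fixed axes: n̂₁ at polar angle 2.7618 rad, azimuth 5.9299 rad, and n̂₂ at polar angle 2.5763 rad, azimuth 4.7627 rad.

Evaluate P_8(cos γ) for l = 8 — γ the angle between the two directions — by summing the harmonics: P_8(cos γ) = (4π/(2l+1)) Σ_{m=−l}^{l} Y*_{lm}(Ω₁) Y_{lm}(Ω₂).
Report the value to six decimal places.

-0.324169

Expand P_8 via completeness: Σ_{m} conj(Y_{8,m}) at Ω₁ times Y_{8,m} at Ω₂ —
  term(m=-8) = (-0.000001, 0.000000)   from Y*(Ω₁)=(-0.000175, -0.000057), Y(Ω₂)=(0.003215, -0.001369)
  term(m=-7) = (-0.000013, 0.000039)   from Y*(Ω₁)=(0.001446, 0.001142), Y(Ω₂)=(0.007599, 0.020679)
  term(m=-6) = (0.000756, 0.000663)   from Y*(Ω₁)=(-0.006087, -0.009953), Y(Ω₂)=(-0.082322, 0.025634)
  term(m=-5) = (0.011045, -0.005297)   from Y*(Ω₁)=(0.010217, 0.051558), Y(Ω₂)=(-0.058010, -0.225720)
  term(m=-4) = (-0.003240, -0.074282)   from Y*(Ω₁)=(0.027022, -0.169979), Y(Ω₂)=(0.423277, -0.086351)
  term(m=-3) = (-0.180435, -0.067918)   from Y*(Ω₁)=(-0.193832, 0.345762), Y(Ω₂)=(0.073132, 0.480850)
  term(m=-2) = (-0.060778, 0.063486)   from Y*(Ω₁)=(0.432998, -0.369599), Y(Ω₂)=(-0.153603, 0.015508)
  term(m=-1) = (-0.041508, -0.097199)   from Y*(Ω₁)=(-0.278609, 0.102739), Y(Ω₂)=(0.017899, 0.355473)
  term(m=+0) = (0.109803, 0.000000)   from Y*(Ω₁)=(-0.385986, -0.000000), Y(Ω₂)=(-0.284473, 0.000000)
  term(m=+1) = (-0.041508, 0.097199)   from Y*(Ω₁)=(0.278609, 0.102739), Y(Ω₂)=(-0.017899, 0.355473)
  term(m=+2) = (-0.060778, -0.063486)   from Y*(Ω₁)=(0.432998, 0.369599), Y(Ω₂)=(-0.153603, -0.015508)
  term(m=+3) = (-0.180435, 0.067918)   from Y*(Ω₁)=(0.193832, 0.345762), Y(Ω₂)=(-0.073132, 0.480850)
  term(m=+4) = (-0.003240, 0.074282)   from Y*(Ω₁)=(0.027022, 0.169979), Y(Ω₂)=(0.423277, 0.086351)
  term(m=+5) = (0.011045, 0.005297)   from Y*(Ω₁)=(-0.010217, 0.051558), Y(Ω₂)=(0.058010, -0.225720)
  term(m=+6) = (0.000756, -0.000663)   from Y*(Ω₁)=(-0.006087, 0.009953), Y(Ω₂)=(-0.082322, -0.025634)
  term(m=+7) = (-0.000013, -0.000039)   from Y*(Ω₁)=(-0.001446, 0.001142), Y(Ω₂)=(-0.007599, 0.020679)
  term(m=+8) = (-0.000001, -0.000000)   from Y*(Ω₁)=(-0.000175, 0.000057), Y(Ω₂)=(0.003215, 0.001369)
Σ over m = (-0.438541, 0.000000); ×(4π/17) → (-0.324169, 0.000000). Real part: -0.324169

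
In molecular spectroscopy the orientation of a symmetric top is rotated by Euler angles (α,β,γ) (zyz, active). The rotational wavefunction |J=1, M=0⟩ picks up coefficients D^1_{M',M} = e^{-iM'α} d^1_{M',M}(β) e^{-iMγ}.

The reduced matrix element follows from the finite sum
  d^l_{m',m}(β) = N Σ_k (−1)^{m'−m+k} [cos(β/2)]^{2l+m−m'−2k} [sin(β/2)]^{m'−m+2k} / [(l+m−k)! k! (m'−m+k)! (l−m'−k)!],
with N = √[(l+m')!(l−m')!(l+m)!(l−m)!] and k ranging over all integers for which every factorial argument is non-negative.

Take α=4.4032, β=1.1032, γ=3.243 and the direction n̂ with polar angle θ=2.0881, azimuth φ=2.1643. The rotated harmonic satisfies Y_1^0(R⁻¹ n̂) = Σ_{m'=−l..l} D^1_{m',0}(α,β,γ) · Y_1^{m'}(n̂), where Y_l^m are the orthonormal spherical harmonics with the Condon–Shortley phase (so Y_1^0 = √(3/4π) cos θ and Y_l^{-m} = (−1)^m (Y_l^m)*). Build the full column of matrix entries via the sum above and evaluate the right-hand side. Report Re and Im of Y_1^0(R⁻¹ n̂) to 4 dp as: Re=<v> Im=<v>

Need the full column D^1_{m',0} for m'=−1..1 at α=4.4032, β=1.1032, γ=3.2430.
cos(β/2)=0.851687, sin(β/2)=0.524051
d^1_{-1,0}: single k=1 term ⇒ +0.631202;  D = -0.192066-0.601271i
d^1_{0,0}: k∈[0..1] ⇒ +0.725371 -0.274629 = +0.450742;  D = +0.450742+0.000000i
d^1_{1,0}: single k=0 term ⇒ -0.631202;  D = +0.192066-0.601271i
Y_1^{m'}(θ=2.0881,φ=2.1643) and Σ D·Y over m':
  (-0.1921-0.6013i)·(-0.1679-0.2489i)  (+0.4507+0.0000i)·(-0.2416+0.0000i)  (+0.1921-0.6013i)·(+0.1679-0.2489i)
Y_1^0(R⁻¹ n̂) = -0.343757+0.000000i

Re=-0.3438 Im=0.0000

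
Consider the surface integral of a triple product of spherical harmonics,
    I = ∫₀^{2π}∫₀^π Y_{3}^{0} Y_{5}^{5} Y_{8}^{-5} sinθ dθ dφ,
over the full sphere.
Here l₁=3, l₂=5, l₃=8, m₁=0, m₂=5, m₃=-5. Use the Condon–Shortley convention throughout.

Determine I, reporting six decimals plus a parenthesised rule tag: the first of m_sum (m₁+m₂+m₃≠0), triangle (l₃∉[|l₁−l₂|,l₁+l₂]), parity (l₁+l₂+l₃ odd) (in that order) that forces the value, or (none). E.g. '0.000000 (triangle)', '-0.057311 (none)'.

Rules hold: Σm=0, L=16 even, 2≤8≤8.
N = 7·11·17 = 1309
Δ = 0!·6!·10!/17! = 1/136136
Racah Σ t=0..0: t=0:+1/518400 = 1/518400
⇒ 3j(3 5 8; 0 0 0)² = 56/2431, sgn +1
Racah Σ t=0..0: t=0:+1/130636800 = 1/130636800
⇒ 3j(3 5 8; 0 5 -5)² = 1/476, sgn -1
4πI² = N·(3j₀)²·(3jₘ)² = 14/221
I = -1·√(0.0633484/4π) = -0.07100075
No selection rule forces the value: the integral is nonzero (none).

-0.071001 (none)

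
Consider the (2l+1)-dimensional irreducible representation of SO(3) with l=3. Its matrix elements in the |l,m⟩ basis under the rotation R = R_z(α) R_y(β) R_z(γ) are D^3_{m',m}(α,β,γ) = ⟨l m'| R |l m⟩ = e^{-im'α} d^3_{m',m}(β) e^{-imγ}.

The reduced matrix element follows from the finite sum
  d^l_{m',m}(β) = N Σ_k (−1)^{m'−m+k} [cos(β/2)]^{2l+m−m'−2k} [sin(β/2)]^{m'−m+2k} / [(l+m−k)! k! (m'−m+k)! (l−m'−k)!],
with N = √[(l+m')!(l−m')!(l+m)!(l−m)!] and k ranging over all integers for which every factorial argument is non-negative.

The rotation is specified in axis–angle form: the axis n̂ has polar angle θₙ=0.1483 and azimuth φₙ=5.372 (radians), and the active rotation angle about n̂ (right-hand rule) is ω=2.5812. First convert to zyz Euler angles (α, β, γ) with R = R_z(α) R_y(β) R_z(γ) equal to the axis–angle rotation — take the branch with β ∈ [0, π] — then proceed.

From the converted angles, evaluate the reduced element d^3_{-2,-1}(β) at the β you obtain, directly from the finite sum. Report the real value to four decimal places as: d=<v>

Axis–angle → zyz. n̂ = (sinθₙcosφₙ, sinθₙsinφₙ, cosθₙ) = (+0.090547, -0.116762, +0.989024), ω = 2.5812.
R = I cosω + sinω [n̂]ₓ + (1−cosω) n̂n̂ᵀ gives
  R = [-0.831903, -0.545213, +0.103347; +0.506157, -0.821865, -0.261425; +0.227470, -0.165170, +0.959675]
β = atan2(√(R₁₃²+R₂₃²), R₃₃) = 0.284952; α = atan2(R₂₃, R₁₃) mod 2π = 5.088857; γ = atan2(R₃₂, −R₃₁) mod 2π = 3.769635
d^3_{-2,-1}(β=0.2850) via the finite sum:
c=cos(0.284952/2)=0.989867, s=sin(0.284952/2)=0.141995; N=√[1·120·2·24]=75.894664
Admissible k: 1..2 (factorial args all ≥0)
  k=1: (−1)^0·75.8947/(24)·0.9899^5·0.1420^1 = +0.426734
  k=2: (−1)^1·75.8947/(12)·0.9899^3·0.1420^3 = -0.017562
d^3_{-2,-1}(0.2850) = +0.426734 -0.017562 = +0.409172

d=0.4092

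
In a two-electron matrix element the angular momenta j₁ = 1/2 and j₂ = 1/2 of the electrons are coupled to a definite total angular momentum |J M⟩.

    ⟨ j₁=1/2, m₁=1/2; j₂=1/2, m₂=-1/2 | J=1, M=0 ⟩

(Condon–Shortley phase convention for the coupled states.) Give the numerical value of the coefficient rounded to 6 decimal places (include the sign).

+0.707107

triangle: 0!×1!×1!/3! = 1/6
(j±m)!: 1!×0!×0!×1!×1!×1! = 1
prefactor² = (2J+1)×Δ×N² = 1/2
  k=0: +1/(0!×0!×0!×0!×1!×1!) = 1
Σ = 1  ⇒  CG² = 1/2×1² = 1/2
CG = +√(1/2) = +0.707107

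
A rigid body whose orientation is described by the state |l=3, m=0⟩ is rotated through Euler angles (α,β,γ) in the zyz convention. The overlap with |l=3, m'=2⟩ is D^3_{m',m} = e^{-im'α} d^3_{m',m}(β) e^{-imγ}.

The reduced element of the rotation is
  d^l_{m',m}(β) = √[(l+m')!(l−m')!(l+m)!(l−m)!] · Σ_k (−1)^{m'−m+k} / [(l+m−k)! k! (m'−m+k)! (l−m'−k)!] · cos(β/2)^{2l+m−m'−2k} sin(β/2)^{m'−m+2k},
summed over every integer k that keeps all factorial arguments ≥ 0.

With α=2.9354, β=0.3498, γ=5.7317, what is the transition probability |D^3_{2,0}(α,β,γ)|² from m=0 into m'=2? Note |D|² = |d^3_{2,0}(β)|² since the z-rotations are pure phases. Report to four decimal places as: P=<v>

P=0.0228

D^3_{2,0}(2.9354,0.3498,5.7317) = e^{-i·2·2.9354}·d^3_{2,0}(0.3498)·e^{-i·0·5.7317}. Compute d first:
Half-angle: c=0.984744, s=0.174010. N=√(120·1·6·6)=65.726707
k: max(0,(0)−(2))=0 … min(3+(0),3−(2))=1
  k=0: (−1)^2·65.7267/(12)·0.9847^4·0.1740^2 = +0.155955
  k=1: (−1)^3·65.7267/(12)·0.9847^2·0.1740^4 = -0.004870
d^3_{2,0}(0.3498) = +0.155955 -0.004870 = +0.151086
|D^3_{2,0}|² = |d^3_{2,0}(β)|² = (+0.151086)² = 0.022827 (the z-rotation phases have unit modulus)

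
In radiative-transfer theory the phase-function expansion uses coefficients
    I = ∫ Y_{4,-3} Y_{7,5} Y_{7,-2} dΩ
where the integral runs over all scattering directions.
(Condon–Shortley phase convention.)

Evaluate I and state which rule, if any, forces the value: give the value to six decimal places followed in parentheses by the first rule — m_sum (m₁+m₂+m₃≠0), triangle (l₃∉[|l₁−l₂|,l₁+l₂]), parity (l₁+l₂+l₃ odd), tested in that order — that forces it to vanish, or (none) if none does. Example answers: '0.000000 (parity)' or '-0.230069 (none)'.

0.160152 (none)

Rules hold: Σm=0, L=18 even, 3≤7≤11.
N = 9·15·15 = 2025
Δ = 4!·4!·10!/19! = 1/58198140
Racah Σ t=0..4: t=0:+1/17418240 t=1:−1/622080 t=2:+1/230400 t=3:−1/622080 t=4:+1/17418240 = 1/806400
⇒ 3j(4 7 7; 0 0 0)² = 2268/230945, sgn -1
Racah Σ t=3..4: t=3:−1/52254720 t=4:+1/11612160 = 1/14929920
⇒ 3j(4 7 7; -3 5 -2)² = 1225/75582, sgn -1
4πI² = N·(3j₀)²·(3jₘ)² = 62511750/193947611
I = +1·√(0.322313/4π) = 0.16015248
No selection rule forces the value: the integral is nonzero (none).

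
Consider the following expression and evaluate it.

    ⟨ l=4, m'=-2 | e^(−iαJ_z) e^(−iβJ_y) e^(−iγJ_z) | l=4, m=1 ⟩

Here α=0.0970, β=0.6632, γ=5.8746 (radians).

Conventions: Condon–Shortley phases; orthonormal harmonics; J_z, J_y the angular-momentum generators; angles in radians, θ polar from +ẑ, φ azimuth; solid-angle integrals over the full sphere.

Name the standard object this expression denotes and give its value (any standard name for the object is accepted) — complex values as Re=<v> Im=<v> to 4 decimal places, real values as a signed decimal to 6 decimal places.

Wigner D-matrix element, Re=0.2511 Im=0.1727

This is a Wigner D-matrix element — the rotation-matrix element ⟨l m'| R(α,β,γ) |l m⟩ in the angular-momentum basis.
D^4_{-2,1}(0.0970,0.6632,5.8746) = e^{-i·-2·0.0970}·d^4_{-2,1}(0.6632)·e^{-i·1·5.8746}. Compute d first:
c=cos(0.663200/2)=0.945523, s=sin(0.663200/2)=0.325556; N=√[2·720·120·6]=1018.233765
k: max(0,(1)−(-2))=3 … min(4+(1),4−(-2))=5
  k=3: (−1)^0·1018.2338/(72)·0.9455^5·0.3256^3 = +0.368768
  k=4: (−1)^1·1018.2338/(48)·0.9455^3·0.3256^5 = -0.065577
  k=5: (−1)^2·1018.2338/(240)·0.9455^1·0.3256^7 = +0.001555
d^4_{-2,1}(0.6632) = +0.368768 -0.065577 +0.001555 = +0.304745
Phases: e^{-i·(-2)·0.0970}=+0.981241+0.192785i, e^{-i·(1)·5.8746}=+0.917684+0.397311i ⇒ D=+0.251072+0.172722i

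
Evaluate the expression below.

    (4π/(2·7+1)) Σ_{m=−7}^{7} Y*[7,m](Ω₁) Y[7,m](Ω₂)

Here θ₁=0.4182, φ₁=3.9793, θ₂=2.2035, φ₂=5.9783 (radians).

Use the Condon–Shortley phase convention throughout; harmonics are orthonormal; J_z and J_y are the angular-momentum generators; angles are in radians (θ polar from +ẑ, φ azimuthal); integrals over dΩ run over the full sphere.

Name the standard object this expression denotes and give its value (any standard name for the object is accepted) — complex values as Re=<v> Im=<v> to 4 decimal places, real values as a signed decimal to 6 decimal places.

Legendre polynomial (addition theorem), -0.217498

This sum is the spherical-harmonic addition theorem: it equals the Legendre polynomial P_l(cos γ) of the angle γ between the two directions.
Summing Y*_{l m}(θ₁,φ₁)·Y_{l m}(θ₂,φ₂) over m ∈ [−7, 7]; prefactor 4π/(2·7+1) = 0.837758:
  [-7]  conj(Y_{7,-7})(Ω₁) = -0.00083 + 0.00037j ; Y_{7,-7}(Ω₂) = -0.05923 + 0.09377j ; Δ = 0.00001 - 0.00010j
  [-6]  conj(Y_{7,-6})(Ω₁) = 0.00237 - 0.00730j ; Y_{7,-6}(Ω₂) = 0.07779 - 0.29419j ; Δ = -0.00196 - 0.00126j
  [-5]  conj(Y_{7,-5})(Ω₁) = 0.01998 + 0.03459j ; Y_{7,-5}(Ω₂) = 0.02057 + 0.44325j ; Δ = -0.01492 + 0.00957j
  [-4]  conj(Y_{7,-4})(Ω₁) = -0.14018 - 0.02977j ; Y_{7,-4}(Ω₂) = -0.09761 - 0.26636j ; Δ = 0.00575 + 0.04024j
  [-3]  conj(Y_{7,-3})(Ω₁) = 0.28536 - 0.20740j ; Y_{7,-3}(Ω₂) = -0.09181 - 0.11925j ; Δ = -0.05093 - 0.01499j
  [-2]  conj(Y_{7,-2})(Ω₁) = -0.05630 + 0.53616j ; Y_{7,-2}(Ω₂) = 0.29492 + 0.20602j ; Δ = -0.12707 + 0.14653j
  [-1]  conj(Y_{7,-1})(Ω₁) = -0.21471 - 0.23844j ; Y_{7,-1}(Ω₂) = 0.00117 + 0.00037j ; Δ = -0.00016 - 0.00036j
  [+0]  conj(Y_{7,0})(Ω₁) = -0.33644 + 0.00000j ; Y_{7,0}(Ω₂) = -0.35351 + 0.00000j ; Δ = 0.11893 + 0.00000j
  [+1]  conj(Y_{7,1})(Ω₁) = 0.21471 - 0.23844j ; Y_{7,1}(Ω₂) = -0.00117 + 0.00037j ; Δ = -0.00016 + 0.00036j
  [+2]  conj(Y_{7,2})(Ω₁) = -0.05630 - 0.53616j ; Y_{7,2}(Ω₂) = 0.29492 - 0.20602j ; Δ = -0.12707 - 0.14653j
  [+3]  conj(Y_{7,3})(Ω₁) = -0.28536 - 0.20740j ; Y_{7,3}(Ω₂) = 0.09181 - 0.11925j ; Δ = -0.05093 + 0.01499j
  [+4]  conj(Y_{7,4})(Ω₁) = -0.14018 + 0.02977j ; Y_{7,4}(Ω₂) = -0.09761 + 0.26636j ; Δ = 0.00575 - 0.04024j
  [+5]  conj(Y_{7,5})(Ω₁) = -0.01998 + 0.03459j ; Y_{7,5}(Ω₂) = -0.02057 + 0.44325j ; Δ = -0.01492 - 0.00957j
  [+6]  conj(Y_{7,6})(Ω₁) = 0.00237 + 0.00730j ; Y_{7,6}(Ω₂) = 0.07779 + 0.29419j ; Δ = -0.00196 + 0.00126j
  [+7]  conj(Y_{7,7})(Ω₁) = 0.00083 + 0.00037j ; Y_{7,7}(Ω₂) = 0.05923 + 0.09377j ; Δ = 0.00001 + 0.00010j
Total Σ_m = -0.25962 - 0.00000j. Multiply by 0.837758: -0.21750 - 0.00000j. P_7(cos γ) = -0.217498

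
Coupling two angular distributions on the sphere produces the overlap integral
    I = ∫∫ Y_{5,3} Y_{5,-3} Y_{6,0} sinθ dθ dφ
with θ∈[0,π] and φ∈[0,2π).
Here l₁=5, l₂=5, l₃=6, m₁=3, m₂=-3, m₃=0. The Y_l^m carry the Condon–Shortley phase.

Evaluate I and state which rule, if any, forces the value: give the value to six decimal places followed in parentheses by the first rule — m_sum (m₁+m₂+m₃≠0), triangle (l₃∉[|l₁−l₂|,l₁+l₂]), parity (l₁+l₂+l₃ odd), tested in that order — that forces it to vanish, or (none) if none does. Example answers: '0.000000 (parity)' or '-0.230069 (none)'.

Checks pass: Σm=0; 16 even; l₃=6∈[0,10].
(2·5+1)(2·5+1)(2·6+1) = 1573
Δ: 4! 6! 6! / 17! → 1/28588560
sum: t=0:+1/345600 t=1:−1/13824 t=2:+1/5184 t=3:−1/13824 t=4:+1/345600 = 7/129600
3j²(5 5 6; 0 0 0) = Δ·Π!·Σ² = 80/7293  (sign +1)
sum: t=0:+1/55296 t=1:−1/86400 t=2:+1/2073600 = 29/4147200
3j²(5 5 6; 3 -3 0) = Δ·Π!·Σ² = 841/145860  (sign +1)
combine: 4πI² = 1573·80/7293·841/145860 = 3364/33813
take √, sign +1: I = 0.08897771
No selection rule forces the value: the integral is nonzero (none).

0.088978 (none)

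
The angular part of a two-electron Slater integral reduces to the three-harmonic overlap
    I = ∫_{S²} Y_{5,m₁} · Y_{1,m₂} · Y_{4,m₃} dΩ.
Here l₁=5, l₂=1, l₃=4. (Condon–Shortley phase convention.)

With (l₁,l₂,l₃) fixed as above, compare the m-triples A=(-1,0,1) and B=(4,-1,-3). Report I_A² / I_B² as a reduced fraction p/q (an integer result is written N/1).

l's match ⇒ only the (l;m) 3-j factors differ between A and B.
A: triangle coeff Δ(5,1,4) = 1/495; Σ_t [1,1]: t=1:−1/720 = -1/720; (3j)²=8/165 [(5 1 4; -1 0 1)], sign=+1
B: triangle coeff Δ(5,1,4) = 1/495; Σ_t [0,0]: t=0:+1/10080 = 1/10080; (3j)²=4/55 [(5 1 4; 4 -1 -3)], sign=-1
I_A²/I_B² = (8/165)/(4/55) = 2/3

2/3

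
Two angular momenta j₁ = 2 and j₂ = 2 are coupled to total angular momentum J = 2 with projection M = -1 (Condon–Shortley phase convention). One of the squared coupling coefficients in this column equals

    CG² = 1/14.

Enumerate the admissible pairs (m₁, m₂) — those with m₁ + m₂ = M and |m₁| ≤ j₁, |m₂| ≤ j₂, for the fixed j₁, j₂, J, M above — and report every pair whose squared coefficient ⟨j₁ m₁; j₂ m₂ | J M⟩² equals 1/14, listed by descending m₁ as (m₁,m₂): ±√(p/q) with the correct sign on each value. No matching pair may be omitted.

(0,-1): −√(1/14); (-1,0): −√(1/14)

Admissible pairs with m₁+m₂ = M = -1: (-2,1), (-1,0), (0,-1), (1,-2)
  (m₁,m₂)=(1,-2): CG² = 3/7, CG = +√(3/7)
  (m₁,m₂)=(0,-1): CG² = 1/14, CG = −√(1/14)   ← matches the target
  (m₁,m₂)=(-1,0): CG² = 1/14, CG = −√(1/14)   ← matches the target
  (m₁,m₂)=(-2,1): CG² = 3/7, CG = +√(3/7)
Pairs with CG² = 1/14: (0,-1): −√(1/14); (-1,0): −√(1/14)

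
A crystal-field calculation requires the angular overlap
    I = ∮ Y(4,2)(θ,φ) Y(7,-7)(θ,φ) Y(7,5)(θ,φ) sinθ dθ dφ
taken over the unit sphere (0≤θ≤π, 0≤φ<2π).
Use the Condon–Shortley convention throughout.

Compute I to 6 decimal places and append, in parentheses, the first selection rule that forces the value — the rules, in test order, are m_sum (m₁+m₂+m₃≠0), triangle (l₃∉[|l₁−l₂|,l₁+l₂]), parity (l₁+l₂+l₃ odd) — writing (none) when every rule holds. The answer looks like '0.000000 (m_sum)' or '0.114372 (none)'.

-0.164155 (none)

m-sum 0 ✓  L=18 even ✓  3≤7≤11 ✓
Π(2lᵢ+1) = 9×15×15 = 2025
triangle coeff Δ(4,7,7) = 1/58198140
Σ_t [0,4]: t=0:+1/17418240 t=1:−1/622080 t=2:+1/230400 t=3:−1/622080 t=4:+1/17418240 = 1/806400
(3j)²=2268/230945 [(4 7 7; 0 0 0)], sign=-1
Σ_t [0,0]: t=0:+1/348364800 = 1/348364800
(3j)²=11/646 [(4 7 7; 2 -7 5)], sign=+1
⇒ 4πI² = 459270/1356277
I = (-1)√(459270/1356277/(4π)) = -0.16415530
No selection rule forces the value: the integral is nonzero (none).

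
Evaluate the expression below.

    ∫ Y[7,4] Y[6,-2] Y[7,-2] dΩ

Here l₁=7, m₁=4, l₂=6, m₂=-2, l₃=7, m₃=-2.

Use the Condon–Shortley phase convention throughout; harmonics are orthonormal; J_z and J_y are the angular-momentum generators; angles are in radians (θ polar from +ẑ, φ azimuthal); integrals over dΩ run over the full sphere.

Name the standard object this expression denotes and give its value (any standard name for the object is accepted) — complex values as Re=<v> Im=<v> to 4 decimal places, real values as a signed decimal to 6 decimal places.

This is a Gaunt coefficient — the integral of a triple product of spherical harmonics over the sphere.
Checks pass: Σm=0; 20 even; l₃=7∈[1,13].
(2·7+1)(2·6+1)(2·7+1) = 2925
Δ: 6! 8! 6! / 21! → 1/2444321880
sum: t=0:+1/2612736000 t=1:−1/20736000 t=2:+1/1658880 t=3:−1/746496 t=4:+1/1658880 t=5:−1/20736000 t=6:+1/2612736000 = -1/4354560
3j²(7 6 7; 0 0 0) = Δ·Π!·Σ² = 1000/138567  (sign +1)
sum: t=0:+1/24883200 t=1:−1/6220800 t=2:+1/11612160 t=3:−1/174182400 = -1/24883200
3j²(7 6 7; 4 -2 -2) = Δ·Π!·Σ² = 28/4199  (sign +1)
combine: 4πI² = 2925·1000/138567·28/4199 = 2100000/14919047
take √, sign +1: I = 0.10583618

Gaunt coefficient, +0.105836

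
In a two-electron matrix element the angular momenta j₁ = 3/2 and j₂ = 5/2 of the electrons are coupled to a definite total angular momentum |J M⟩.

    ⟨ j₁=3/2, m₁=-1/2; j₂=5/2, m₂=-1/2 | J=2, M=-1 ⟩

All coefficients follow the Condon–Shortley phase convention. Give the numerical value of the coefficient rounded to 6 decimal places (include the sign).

-0.545545

j₁+j₂−J=2  J+j₁−j₂=1  J−j₁+j₂=3  j₁+j₂+J+1=7
(j₁±m₁, j₂±m₂, J±M) = (1,2,2,3,1,3)
P² = 12/7
sum k=1..2:
  [1] −1/2 = -1/2
  [2] +1/12 = 1/12
S = -5/12
C² = P²·S² = 25/84 ; C = -0.545545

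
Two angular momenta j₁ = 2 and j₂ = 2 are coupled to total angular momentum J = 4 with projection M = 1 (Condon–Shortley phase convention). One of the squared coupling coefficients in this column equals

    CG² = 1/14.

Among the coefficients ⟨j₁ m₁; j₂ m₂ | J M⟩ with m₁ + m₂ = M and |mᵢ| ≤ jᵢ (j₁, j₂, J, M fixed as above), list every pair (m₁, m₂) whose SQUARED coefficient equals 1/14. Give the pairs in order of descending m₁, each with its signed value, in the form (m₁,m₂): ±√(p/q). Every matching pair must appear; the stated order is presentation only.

Admissible pairs with m₁+m₂ = M = 1: (-1,2), (0,1), (1,0), (2,-1)
  (m₁,m₂)=(2,-1): CG² = 1/14, CG = +√(1/14)   ← matches the target
  (m₁,m₂)=(1,0): CG² = 3/7, CG = +√(3/7)
  (m₁,m₂)=(0,1): CG² = 3/7, CG = +√(3/7)
  (m₁,m₂)=(-1,2): CG² = 1/14, CG = +√(1/14)   ← matches the target
Pairs with CG² = 1/14: (2,-1): +√(1/14); (-1,2): +√(1/14)

(2,-1): +√(1/14); (-1,2): +√(1/14)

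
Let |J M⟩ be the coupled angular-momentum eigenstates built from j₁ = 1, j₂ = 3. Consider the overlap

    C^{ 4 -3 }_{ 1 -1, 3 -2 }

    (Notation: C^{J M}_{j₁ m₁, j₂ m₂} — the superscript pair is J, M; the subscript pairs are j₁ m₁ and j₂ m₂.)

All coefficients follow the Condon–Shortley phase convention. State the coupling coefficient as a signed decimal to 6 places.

+0.866025  (= +√(3/4))

√[9·0!2!6!/9! · 0!2!1!5!1!7!] = √(43200)
  +(−1)^0/∏(0,0,2,1,0,5)! = 1/240  (running 1/240)
⟨..|..⟩ = √(43200)·(1/240) = +0.866025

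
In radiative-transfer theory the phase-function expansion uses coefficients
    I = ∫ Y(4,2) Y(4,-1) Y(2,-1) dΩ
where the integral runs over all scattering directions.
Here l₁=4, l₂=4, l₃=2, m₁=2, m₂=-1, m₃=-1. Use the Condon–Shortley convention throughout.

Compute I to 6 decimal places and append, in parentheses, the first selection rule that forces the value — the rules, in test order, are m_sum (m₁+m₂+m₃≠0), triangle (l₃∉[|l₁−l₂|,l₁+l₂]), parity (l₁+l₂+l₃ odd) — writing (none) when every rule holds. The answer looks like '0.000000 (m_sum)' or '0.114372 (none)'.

0.127700 (none)

Rules hold: Σm=0, L=10 even, 0≤2≤8.
N = 9·9·5 = 405
Δ = 6!·2!·2!/11! = 1/13860
Racah Σ t=2..4: t=2:+1/192 t=3:−1/36 t=4:+1/192 = -5/288
⇒ 3j(4 4 2; 0 0 0)² = 20/693, sgn -1
Racah Σ t=1..2: t=1:−1/240 t=2:+1/96 = 1/160
⇒ 3j(4 4 2; 2 -1 -1)² = 27/1540, sgn -1
4πI² = N·(3j₀)²·(3jₘ)² = 1215/5929
I = +1·√(0.204925/4π) = 0.12770047
No selection rule forces the value: the integral is nonzero (none).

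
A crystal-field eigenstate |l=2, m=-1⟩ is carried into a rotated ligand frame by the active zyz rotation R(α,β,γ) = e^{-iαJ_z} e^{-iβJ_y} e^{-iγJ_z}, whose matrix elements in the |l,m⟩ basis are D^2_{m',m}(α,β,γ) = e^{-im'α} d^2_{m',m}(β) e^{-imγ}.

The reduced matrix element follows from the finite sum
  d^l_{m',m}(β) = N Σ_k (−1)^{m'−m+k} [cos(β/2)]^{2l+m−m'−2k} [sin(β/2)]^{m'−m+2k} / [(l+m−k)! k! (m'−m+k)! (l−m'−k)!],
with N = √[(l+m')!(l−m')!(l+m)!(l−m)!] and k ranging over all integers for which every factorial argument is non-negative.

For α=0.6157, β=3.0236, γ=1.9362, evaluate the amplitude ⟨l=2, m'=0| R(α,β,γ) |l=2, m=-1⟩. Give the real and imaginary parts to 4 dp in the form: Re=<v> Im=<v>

Re=-0.0512 Im=0.1337

First d^2_{0,-1}(β=3.0236), then the phase factors e^{-i(0)α} and e^{-i(-1)γ}:
With c≡cos(β/2)=0.058962 and s≡sin(β/2)=0.998260, N=[2·2·1·6]^{1/2}=4.898979
k∈{0,1} keeps every argument non-negative
  k=0: (−1)^1·4.8990/(2)·0.0590^3·0.9983^1 = -0.000501
  k=1: (−1)^2·4.8990/(2)·0.0590^1·0.9983^3 = +0.143675
d^2_{0,-1}(3.0236) = -0.000501 +0.143675 = +0.143173
Phases: e^{-i·(0)·0.6157}=+1.000000+0.000000i, e^{-i·(-1)·1.9362}=-0.357326+0.933980i ⇒ D=-0.051160+0.133721i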